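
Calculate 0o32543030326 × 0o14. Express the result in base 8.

0o500244445010

Multiply each base-8 digit by 12, carrying:
  6×12 = 72 → write 0 carry 9
  2×12+9 = 33 → write 1 carry 4
  3×12+4 = 40 → write 0 carry 5
  0×12+5 = 5 → write 5
  3×12 = 36 → write 4 carry 4
  0×12+4 = 4 → write 4
  3×12 = 36 → write 4 carry 4
  4×12+4 = 52 → write 4 carry 6
  5×12+6 = 66 → write 2 carry 8
  2×12+8 = 32 → write 0 carry 4
  3×12+4 = 40 → write 0 carry 5
  remaining carry: 5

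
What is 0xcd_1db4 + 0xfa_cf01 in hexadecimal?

0x1c7ecb5

Add column by column in base 16, right to left:
  4+1 = 5
  b+0 = b
  d+f = c carry 1
  1+c+1 = e
  d+a = 7 carry 1
  c+f+1 = c carry 1
  final carry 1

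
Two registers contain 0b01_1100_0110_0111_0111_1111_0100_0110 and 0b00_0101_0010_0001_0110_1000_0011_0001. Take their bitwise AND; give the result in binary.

0b000100001000010110100000000000

AND bit by bit (1 only where both bits are 1):
  011100011001110111111101000110
& 000101001000010110100000110001
= 000100001000010110100000000000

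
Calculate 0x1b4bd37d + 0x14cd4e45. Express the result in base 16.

0x301921c2

Add column by column in base 16, right to left:
  d+5 = 2 carry 1
  7+4+1 = c
  3+e = 1 carry 1
  d+4+1 = 2 carry 1
  b+d+1 = 9 carry 1
  4+c+1 = 1 carry 1
  b+4+1 = 0 carry 1
  1+1+1 = 3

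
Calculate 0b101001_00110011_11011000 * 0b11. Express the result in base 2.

Multiply each base-2 digit by 3, carrying:
  0×3 = 0 → write 0
  0×3 = 0 → write 0
  0×3 = 0 → write 0
  1×3 = 3 → write 1 carry 1
  1×3+1 = 4 → write 0 carry 2
  0×3+2 = 2 → write 0 carry 1
  1×3+1 = 4 → write 0 carry 2
  1×3+2 = 5 → write 1 carry 2
  1×3+2 = 5 → write 1 carry 2
  1×3+2 = 5 → write 1 carry 2
  0×3+2 = 2 → write 0 carry 1
  0×3+1 = 1 → write 1
  1×3 = 3 → write 1 carry 1
  1×3+1 = 4 → write 0 carry 2
  0×3+2 = 2 → write 0 carry 1
  0×3+1 = 1 → write 1
  1×3 = 3 → write 1 carry 1
  0×3+1 = 1 → write 1
  0×3 = 0 → write 0
  1×3 = 3 → write 1 carry 1
  0×3+1 = 1 → write 1
  1×3 = 3 → write 1 carry 1
  remaining carry: 1

0b11110111001101110001000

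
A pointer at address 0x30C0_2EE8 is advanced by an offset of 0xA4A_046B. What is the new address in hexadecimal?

0x3B0A3353

Add column by column in base 16, right to left:
  8+B = 3 carry 1
  E+6+1 = 5 carry 1
  E+4+1 = 3 carry 1
  2+0+1 = 3
  0+A = A
  C+4 = 0 carry 1
  0+A+1 = B
  3+0 = 3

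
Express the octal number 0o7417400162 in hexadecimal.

0x3C3E0072

Each octal digit is 3 bits: 7=111 4=100 1=001 7=111 4=100 0=000 0=000 1=001 6=110 2=010.
Group the bits into nibbles: 0011 1100 0011 1110 0000 0000 0111 0010 → 3C3E0072.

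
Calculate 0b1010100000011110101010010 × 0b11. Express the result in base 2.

0b11111100001011011111110110

Multiply each base-2 digit by 3, carrying:
  0×3 = 0 → write 0
  1×3 = 3 → write 1 carry 1
  0×3+1 = 1 → write 1
  0×3 = 0 → write 0
  1×3 = 3 → write 1 carry 1
  0×3+1 = 1 → write 1
  1×3 = 3 → write 1 carry 1
  0×3+1 = 1 → write 1
  1×3 = 3 → write 1 carry 1
  0×3+1 = 1 → write 1
  1×3 = 3 → write 1 carry 1
  1×3+1 = 4 → write 0 carry 2
  1×3+2 = 5 → write 1 carry 2
  1×3+2 = 5 → write 1 carry 2
  0×3+2 = 2 → write 0 carry 1
  0×3+1 = 1 → write 1
  0×3 = 0 → write 0
  0×3 = 0 → write 0
  0×3 = 0 → write 0
  0×3 = 0 → write 0
  1×3 = 3 → write 1 carry 1
  0×3+1 = 1 → write 1
  1×3 = 3 → write 1 carry 1
  0×3+1 = 1 → write 1
  1×3 = 3 → write 1 carry 1
  remaining carry: 1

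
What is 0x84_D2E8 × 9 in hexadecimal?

0x4AB6A28

Multiply each base-16 digit by 9, carrying:
  8×9 = 72 → write 8 carry 4
  E×9+4 = 130 → write 2 carry 8
  2×9+8 = 26 → write A carry 1
  D×9+1 = 118 → write 6 carry 7
  4×9+7 = 43 → write B carry 2
  8×9+2 = 74 → write A carry 4
  remaining carry: 4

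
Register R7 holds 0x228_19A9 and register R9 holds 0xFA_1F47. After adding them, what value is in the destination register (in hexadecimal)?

0x32238F0

Add column by column in base 16, right to left:
  9+7 = 0 carry 1
  A+4+1 = F
  9+F = 8 carry 1
  1+1+1 = 3
  8+A = 2 carry 1
  2+F+1 = 2 carry 1
  2+0+1 = 3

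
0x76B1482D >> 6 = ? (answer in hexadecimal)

6 bits is not a whole number of base-16 digits; in binary: 1110110101100010100100000101101 >> 6 = 1110110101100010100100000.

0x1DAC520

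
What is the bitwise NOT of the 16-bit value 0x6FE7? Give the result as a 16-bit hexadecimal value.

0x9018

Each hex digit d becomes F−d:
  6→9, F→0, E→1, 7→8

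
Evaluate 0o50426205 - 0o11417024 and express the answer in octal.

0o37007161

Subtract column by column in base 8:
  5-4 → 1
  0-2 → 6 (borrow)
  2-0-1 → 1
  6-7 → 7 (borrow)
  2-1-1 → 0
  4-4 → 0
  0-1 → 7 (borrow)
  5-1-1 → 3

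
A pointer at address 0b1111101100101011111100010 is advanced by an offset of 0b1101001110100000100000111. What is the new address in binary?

Add column by column in base 2, right to left:
  0+1 = 1
  1+1 = 0 carry 1
  0+1+1 = 0 carry 1
  0+0+1 = 1
  0+0 = 0
  1+0 = 1
  1+0 = 1
  1+0 = 1
  1+1 = 0 carry 1
  1+0+1 = 0 carry 1
  1+0+1 = 0 carry 1
  0+0+1 = 1
  1+0 = 1
  0+0 = 0
  1+1 = 0 carry 1
  0+0+1 = 1
  0+1 = 1
  1+1 = 0 carry 1
  1+1+1 = 1 carry 1
  0+0+1 = 1
  1+0 = 1
  1+1 = 0 carry 1
  1+0+1 = 0 carry 1
  1+1+1 = 1 carry 1
  1+1+1 = 1 carry 1
  final carry 1

0b11100111011001100011101001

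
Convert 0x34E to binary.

Expand each hex digit to 4 bits: 3=0011 4=0100 E=1110.

0b1101001110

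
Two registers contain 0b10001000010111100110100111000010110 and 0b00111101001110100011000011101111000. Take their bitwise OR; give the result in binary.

0b10111101011111100111100111101111110

OR bit by bit (1 where either bit is 1):
  10001000010111100110100111000010110
| 00111101001110100011000011101111000
= 10111101011111100111100111101111110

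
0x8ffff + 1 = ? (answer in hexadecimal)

0x90000

The trailing 4 digits are F (max in base 16), so adding 1 cascades: they roll to 0 and the next digit up increments.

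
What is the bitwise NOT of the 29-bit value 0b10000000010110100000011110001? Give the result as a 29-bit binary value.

0b01111111101001011111100001110

Invert each bit: 10000000010110100000011110001 → 01111111101001011111100001110.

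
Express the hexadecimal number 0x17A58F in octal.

0o5722617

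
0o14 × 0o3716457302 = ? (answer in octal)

0o56657070430

Multiply each base-8 digit by 12, carrying:
  2×12 = 24 → write 0 carry 3
  0×12+3 = 3 → write 3
  3×12 = 36 → write 4 carry 4
  7×12+4 = 88 → write 0 carry 11
  5×12+11 = 71 → write 7 carry 8
  4×12+8 = 56 → write 0 carry 7
  6×12+7 = 79 → write 7 carry 9
  1×12+9 = 21 → write 5 carry 2
  7×12+2 = 86 → write 6 carry 10
  3×12+10 = 46 → write 6 carry 5
  remaining carry: 5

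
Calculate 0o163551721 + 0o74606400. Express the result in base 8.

0o260360321

Add column by column in base 8, right to left:
  1+0 = 1
  2+0 = 2
  7+4 = 3 carry 1
  1+6+1 = 0 carry 1
  5+0+1 = 6
  5+6 = 3 carry 1
  3+4+1 = 0 carry 1
  6+7+1 = 6 carry 1
  1+0+1 = 2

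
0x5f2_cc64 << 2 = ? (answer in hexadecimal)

2 bits is not a whole number of base-16 digits; in binary: 101111100101100110001100100 << 2 = 10111110010110011000110010000.

0x17cb3190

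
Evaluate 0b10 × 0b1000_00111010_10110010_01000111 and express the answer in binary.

0b10000011101010110010010001110

Multiply each base-2 digit by 2, carrying:
  1×2 = 2 → write 0 carry 1
  1×2+1 = 3 → write 1 carry 1
  1×2+1 = 3 → write 1 carry 1
  0×2+1 = 1 → write 1
  0×2 = 0 → write 0
  0×2 = 0 → write 0
  1×2 = 2 → write 0 carry 1
  0×2+1 = 1 → write 1
  0×2 = 0 → write 0
  1×2 = 2 → write 0 carry 1
  0×2+1 = 1 → write 1
  0×2 = 0 → write 0
  1×2 = 2 → write 0 carry 1
  1×2+1 = 3 → write 1 carry 1
  0×2+1 = 1 → write 1
  1×2 = 2 → write 0 carry 1
  0×2+1 = 1 → write 1
  1×2 = 2 → write 0 carry 1
  0×2+1 = 1 → write 1
  1×2 = 2 → write 0 carry 1
  1×2+1 = 3 → write 1 carry 1
  1×2+1 = 3 → write 1 carry 1
  0×2+1 = 1 → write 1
  0×2 = 0 → write 0
  0×2 = 0 → write 0
  0×2 = 0 → write 0
  0×2 = 0 → write 0
  1×2 = 2 → write 0 carry 1
  remaining carry: 1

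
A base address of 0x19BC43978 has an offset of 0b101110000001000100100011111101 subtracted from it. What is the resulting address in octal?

0x19BC43978 = 0o63361034570 in octal.
0b101110000001000100100011111101 = 0o5601044375 in octal.
Subtract column by column in base 8:
  0-5 → 3 (borrow)
  7-7-1 → 7 (borrow)
  5-3-1 → 1
  4-4 → 0
  3-4 → 7 (borrow)
  0-0-1 → 7 (borrow)
  1-1-1 → 7 (borrow)
  6-0-1 → 5
  3-6 → 5 (borrow)
  3-5-1 → 5 (borrow)
  6-0-1 → 5

0o55557770173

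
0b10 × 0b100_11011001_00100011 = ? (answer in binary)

0b10011011001001000110

Multiply each base-2 digit by 2, carrying:
  1×2 = 2 → write 0 carry 1
  1×2+1 = 3 → write 1 carry 1
  0×2+1 = 1 → write 1
  0×2 = 0 → write 0
  0×2 = 0 → write 0
  1×2 = 2 → write 0 carry 1
  0×2+1 = 1 → write 1
  0×2 = 0 → write 0
  1×2 = 2 → write 0 carry 1
  0×2+1 = 1 → write 1
  0×2 = 0 → write 0
  1×2 = 2 → write 0 carry 1
  1×2+1 = 3 → write 1 carry 1
  0×2+1 = 1 → write 1
  1×2 = 2 → write 0 carry 1
  1×2+1 = 3 → write 1 carry 1
  0×2+1 = 1 → write 1
  0×2 = 0 → write 0
  1×2 = 2 → write 0 carry 1
  remaining carry: 1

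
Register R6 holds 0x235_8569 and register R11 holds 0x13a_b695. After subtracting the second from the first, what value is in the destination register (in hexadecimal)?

Subtract column by column in base 16:
  9-5 → 4
  6-9 → d (borrow)
  5-6-1 → e (borrow)
  8-b-1 → c (borrow)
  5-a-1 → a (borrow)
  3-3-1 → f (borrow)
  2-1-1 → 0

0xfaced4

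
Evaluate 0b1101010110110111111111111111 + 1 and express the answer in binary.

0b1101010110111000000000000000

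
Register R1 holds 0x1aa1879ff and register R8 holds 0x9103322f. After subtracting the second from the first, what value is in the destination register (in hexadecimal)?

0x1191547d0

Subtract column by column in base 16:
  f-f → 0
  f-2 → d
  9-2 → 7
  7-3 → 4
  8-3 → 5
  1-0 → 1
  a-1 → 9
  a-9 → 1
  1-0 → 1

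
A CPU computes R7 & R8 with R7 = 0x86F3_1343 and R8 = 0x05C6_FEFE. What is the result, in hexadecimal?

0x04C21242

AND each hex digit independently (no carries):
  8&0=0, 6&5=4, F&C=C, 3&6=2, 1&F=1, 3&E=2, 4&F=4, 3&E=2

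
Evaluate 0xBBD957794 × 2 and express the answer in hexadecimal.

0x177B2AEF28

Multiply each base-16 digit by 2, carrying:
  4×2 = 8 → write 8
  9×2 = 18 → write 2 carry 1
  7×2+1 = 15 → write F
  7×2 = 14 → write E
  5×2 = 10 → write A
  9×2 = 18 → write 2 carry 1
  D×2+1 = 27 → write B carry 1
  B×2+1 = 23 → write 7 carry 1
  B×2+1 = 23 → write 7 carry 1
  remaining carry: 1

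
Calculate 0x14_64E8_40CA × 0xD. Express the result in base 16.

0x1091FCB4A42

Multiply each base-16 digit by 13, carrying:
  A×13 = 130 → write 2 carry 8
  C×13+8 = 164 → write 4 carry 10
  0×13+10 = 10 → write A
  4×13 = 52 → write 4 carry 3
  8×13+3 = 107 → write B carry 6
  E×13+6 = 188 → write C carry 11
  4×13+11 = 63 → write F carry 3
  6×13+3 = 81 → write 1 carry 5
  4×13+5 = 57 → write 9 carry 3
  1×13+3 = 16 → write 0 carry 1
  remaining carry: 1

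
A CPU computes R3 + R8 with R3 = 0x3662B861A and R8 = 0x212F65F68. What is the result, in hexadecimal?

0x57921E582

Add column by column in base 16, right to left:
  A+8 = 2 carry 1
  1+6+1 = 8
  6+F = 5 carry 1
  8+5+1 = E
  B+6 = 1 carry 1
  2+F+1 = 2 carry 1
  6+2+1 = 9
  6+1 = 7
  3+2 = 5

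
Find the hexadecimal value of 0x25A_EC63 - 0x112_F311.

0x147F952

Subtract column by column in base 16:
  3-1 → 2
  6-1 → 5
  C-3 → 9
  E-F → F (borrow)
  A-2-1 → 7
  5-1 → 4
  2-1 → 1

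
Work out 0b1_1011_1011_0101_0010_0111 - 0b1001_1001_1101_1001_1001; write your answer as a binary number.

Subtract column by column in base 2:
  1-1 → 0
  1-0 → 1
  1-0 → 1
  0-1 → 1 (borrow)
  0-1-1 → 0 (borrow)
  1-0-1 → 0
  0-0 → 0
  0-1 → 1 (borrow)
  1-1-1 → 1 (borrow)
  0-0-1 → 1 (borrow)
  1-1-1 → 1 (borrow)
  0-1-1 → 0 (borrow)
  1-1-1 → 1 (borrow)
  1-0-1 → 0
  0-0 → 0
  1-1 → 0
  1-1 → 0
  1-0 → 1
  0-0 → 0
  1-1 → 0
  1-0 → 1

0b100100001011110001110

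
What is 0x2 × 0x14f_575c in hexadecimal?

0x29eaeb8

Multiply each base-16 digit by 2, carrying:
  c×2 = 24 → write 8 carry 1
  5×2+1 = 11 → write b
  7×2 = 14 → write e
  5×2 = 10 → write a
  f×2 = 30 → write e carry 1
  4×2+1 = 9 → write 9
  1×2 = 2 → write 2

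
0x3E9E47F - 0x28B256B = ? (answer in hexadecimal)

0x15EBF14

Subtract column by column in base 16:
  F-B → 4
  7-6 → 1
  4-5 → F (borrow)
  E-2-1 → B
  9-B → E (borrow)
  E-8-1 → 5
  3-2 → 1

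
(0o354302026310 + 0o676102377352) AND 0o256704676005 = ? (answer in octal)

Add column by column in base 8, right to left:
  0+2 = 2
  1+5 = 6
  3+3 = 6
  6+7 = 5 carry 1
  2+7+1 = 2 carry 1
  0+3+1 = 4
  2+2 = 4
  0+0 = 0
  3+1 = 4
  4+6 = 2 carry 1
  5+7+1 = 5 carry 1
  3+6+1 = 2 carry 1
  final carry 1
Sum = 0o1252404425662; now AND with 0o256704676005:
  1&0=0, 2&2=2, 5&5=5, 2&6=2, 4&7=4, 0&0=0, 4&4=4, 4&6=4, 2&7=2, 5&6=4, 6&0=0, 6&0=0, 2&5=0

0o252404424000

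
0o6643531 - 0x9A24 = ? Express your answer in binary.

0b110101010110100110101

0o6643531 = 0b110110100011101011001 in binary.
0x9A24 = 0b1001101000100100 in binary.
Subtract column by column in base 2:
  1-0 → 1
  0-0 → 0
  0-1 → 1 (borrow)
  1-0-1 → 0
  1-0 → 1
  0-1 → 1 (borrow)
  1-0-1 → 0
  0-0 → 0
  1-0 → 1
  1-1 → 0
  1-0 → 1
  0-1 → 1 (borrow)
  0-1-1 → 0 (borrow)
  0-0-1 → 1 (borrow)
  1-0-1 → 0
  0-1 → 1 (borrow)
  1-0-1 → 0
  1-0 → 1
  0-0 → 0
  1-0 → 1
  1-0 → 1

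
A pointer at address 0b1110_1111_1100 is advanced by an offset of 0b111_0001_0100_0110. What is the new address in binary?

0b1000000001000010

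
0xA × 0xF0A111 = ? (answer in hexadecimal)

Multiply each base-16 digit by 10, carrying:
  1×10 = 10 → write A
  1×10 = 10 → write A
  1×10 = 10 → write A
  A×10 = 100 → write 4 carry 6
  0×10+6 = 6 → write 6
  F×10 = 150 → write 6 carry 9
  remaining carry: 9

0x9664AAA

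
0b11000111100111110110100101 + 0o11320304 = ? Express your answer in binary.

0b11010001000001111001101001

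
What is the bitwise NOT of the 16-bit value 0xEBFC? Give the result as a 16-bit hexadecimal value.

Each hex digit d becomes F−d:
  E→1, B→4, F→0, C→3

0x1403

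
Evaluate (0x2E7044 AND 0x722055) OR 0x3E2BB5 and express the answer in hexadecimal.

0x3E2BF5

0x2E7044 AND 0x722055 = 0x222044.
Then OR with 0x3E2BB5.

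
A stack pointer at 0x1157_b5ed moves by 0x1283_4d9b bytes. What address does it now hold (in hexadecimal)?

Add column by column in base 16, right to left:
  d+b = 8 carry 1
  e+9+1 = 8 carry 1
  5+d+1 = 3 carry 1
  b+4+1 = 0 carry 1
  7+3+1 = b
  5+8 = d
  1+2 = 3
  1+1 = 2

0x23db0388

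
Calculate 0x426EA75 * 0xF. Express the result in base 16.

Multiply each base-16 digit by 15, carrying:
  5×15 = 75 → write B carry 4
  7×15+4 = 109 → write D carry 6
  A×15+6 = 156 → write C carry 9
  E×15+9 = 219 → write B carry 13
  6×15+13 = 103 → write 7 carry 6
  2×15+6 = 36 → write 4 carry 2
  4×15+2 = 62 → write E carry 3
  remaining carry: 3

0x3E47BCDB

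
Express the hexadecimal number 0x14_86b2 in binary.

Expand each hex digit to 4 bits: 1=0001 4=0100 8=1000 6=0110 b=1011 2=0010.

0b101001000011010110010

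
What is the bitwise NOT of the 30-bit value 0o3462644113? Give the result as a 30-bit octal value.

Each oct digit d becomes 7−d:
  3→4, 4→3, 6→1, 2→5, 6→1, 4→3, 4→3, 1→6, 1→6, 3→4

0o4315133664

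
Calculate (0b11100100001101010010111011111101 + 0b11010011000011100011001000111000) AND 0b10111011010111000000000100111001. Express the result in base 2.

Add column by column in base 2, right to left:
  1+0 = 1
  0+0 = 0
  1+0 = 1
  1+1 = 0 carry 1
  1+1+1 = 1 carry 1
  1+1+1 = 1 carry 1
  1+0+1 = 0 carry 1
  1+0+1 = 0 carry 1
  0+0+1 = 1
  1+1 = 0 carry 1
  1+0+1 = 0 carry 1
  1+0+1 = 0 carry 1
  0+1+1 = 0 carry 1
  1+1+1 = 1 carry 1
  0+0+1 = 1
  0+0 = 0
  1+0 = 1
  0+1 = 1
  1+1 = 0 carry 1
  0+1+1 = 0 carry 1
  1+0+1 = 0 carry 1
  1+0+1 = 0 carry 1
  0+0+1 = 1
  0+0 = 0
  0+1 = 1
  0+1 = 1
  1+0 = 1
  0+0 = 0
  0+1 = 1
  1+0 = 1
  1+1 = 0 carry 1
  1+1+1 = 1 carry 1
  final carry 1
Sum = 0b110110111010000110110000100110101; now AND with 0b10111011010111000000000100111001:
  110110111010000110110000100110101
& 010111011010111000000000100111001
= 010110011010000000000000100110001

0b10110011010000000000000100110001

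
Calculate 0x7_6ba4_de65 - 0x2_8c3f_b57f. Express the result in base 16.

0x4df6528e6

Subtract column by column in base 16:
  5-f → 6 (borrow)
  6-7-1 → e (borrow)
  e-5-1 → 8
  d-b → 2
  4-f → 5 (borrow)
  a-3-1 → 6
  b-c → f (borrow)
  6-8-1 → d (borrow)
  7-2-1 → 4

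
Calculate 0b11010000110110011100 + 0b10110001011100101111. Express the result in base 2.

0b110000010010011001011

Add column by column in base 2, right to left:
  0+1 = 1
  0+1 = 1
  1+1 = 0 carry 1
  1+1+1 = 1 carry 1
  1+0+1 = 0 carry 1
  0+1+1 = 0 carry 1
  0+0+1 = 1
  1+0 = 1
  1+1 = 0 carry 1
  0+1+1 = 0 carry 1
  1+1+1 = 1 carry 1
  1+0+1 = 0 carry 1
  0+1+1 = 0 carry 1
  0+0+1 = 1
  0+0 = 0
  0+0 = 0
  1+1 = 0 carry 1
  0+1+1 = 0 carry 1
  1+0+1 = 0 carry 1
  1+1+1 = 1 carry 1
  final carry 1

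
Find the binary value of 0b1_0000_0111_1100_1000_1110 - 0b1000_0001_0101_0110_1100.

0b10000110011100100010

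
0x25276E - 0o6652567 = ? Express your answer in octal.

0o2350767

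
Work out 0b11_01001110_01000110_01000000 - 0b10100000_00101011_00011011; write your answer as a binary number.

0b10101011100001101100100101

Subtract column by column in base 2:
  0-1 → 1 (borrow)
  0-1-1 → 0 (borrow)
  0-0-1 → 1 (borrow)
  0-1-1 → 0 (borrow)
  0-1-1 → 0 (borrow)
  0-0-1 → 1 (borrow)
  1-0-1 → 0
  0-0 → 0
  0-1 → 1 (borrow)
  1-1-1 → 1 (borrow)
  1-0-1 → 0
  0-1 → 1 (borrow)
  0-0-1 → 1 (borrow)
  0-1-1 → 0 (borrow)
  1-0-1 → 0
  0-0 → 0
  0-0 → 0
  1-0 → 1
  1-0 → 1
  1-0 → 1
  0-0 → 0
  0-1 → 1 (borrow)
  1-0-1 → 0
  0-1 → 1 (borrow)
  1-0-1 → 0
  1-0 → 1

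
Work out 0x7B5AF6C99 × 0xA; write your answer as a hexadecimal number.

0x4D18DA3DFA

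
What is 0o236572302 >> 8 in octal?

8 bits is not a whole number of base-8 digits; in binary: 10011110101111010011000010 >> 8 = 100111101011110100.

0o475364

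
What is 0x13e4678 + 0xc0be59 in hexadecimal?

0x1ff04d1

Add column by column in base 16, right to left:
  8+9 = 1 carry 1
  7+5+1 = d
  6+e = 4 carry 1
  4+b+1 = 0 carry 1
  e+0+1 = f
  3+c = f
  1+0 = 1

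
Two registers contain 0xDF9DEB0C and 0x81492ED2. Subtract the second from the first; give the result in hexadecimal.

Subtract column by column in base 16:
  C-2 → A
  0-D → 3 (borrow)
  B-E-1 → C (borrow)
  E-2-1 → B
  D-9 → 4
  9-4 → 5
  F-1 → E
  D-8 → 5

0x5E54BC3A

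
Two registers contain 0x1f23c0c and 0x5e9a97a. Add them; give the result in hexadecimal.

Add column by column in base 16, right to left:
  c+a = 6 carry 1
  0+7+1 = 8
  c+9 = 5 carry 1
  3+a+1 = e
  2+9 = b
  f+e = d carry 1
  1+5+1 = 7

0x7dbe586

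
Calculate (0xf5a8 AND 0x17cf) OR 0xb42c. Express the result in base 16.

0xb5ac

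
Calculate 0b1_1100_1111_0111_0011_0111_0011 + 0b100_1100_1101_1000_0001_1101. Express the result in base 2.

0b10000111000100101110010000

Add column by column in base 2, right to left:
  1+1 = 0 carry 1
  1+0+1 = 0 carry 1
  0+1+1 = 0 carry 1
  0+1+1 = 0 carry 1
  1+1+1 = 1 carry 1
  1+0+1 = 0 carry 1
  1+0+1 = 0 carry 1
  0+0+1 = 1
  1+0 = 1
  1+0 = 1
  0+0 = 0
  0+1 = 1
  1+1 = 0 carry 1
  1+0+1 = 0 carry 1
  1+1+1 = 1 carry 1
  0+1+1 = 0 carry 1
  1+0+1 = 0 carry 1
  1+0+1 = 0 carry 1
  1+1+1 = 1 carry 1
  1+1+1 = 1 carry 1
  0+0+1 = 1
  0+0 = 0
  1+1 = 0 carry 1
  1+0+1 = 0 carry 1
  1+0+1 = 0 carry 1
  final carry 1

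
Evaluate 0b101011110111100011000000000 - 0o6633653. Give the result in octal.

0b101011110111100011000000000 = 0o536743000 in octal.
Subtract column by column in base 8:
  0-3 → 5 (borrow)
  0-5-1 → 2 (borrow)
  0-6-1 → 1 (borrow)
  3-3-1 → 7 (borrow)
  4-3-1 → 0
  7-6 → 1
  6-6 → 0
  3-0 → 3
  5-0 → 5

0o530107125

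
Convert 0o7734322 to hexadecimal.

0x1FB8D2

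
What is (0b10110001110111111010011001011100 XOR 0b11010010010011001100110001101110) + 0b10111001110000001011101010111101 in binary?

0b100011101010101000010010011101111

First 0b10110001110111111010011001011100 XOR 0b11010010010011001100110001101110 = 0b01100011100100110110101000110010.
Add column by column in base 2, right to left:
  0+1 = 1
  1+0 = 1
  0+1 = 1
  0+1 = 1
  1+1 = 0 carry 1
  1+1+1 = 1 carry 1
  0+0+1 = 1
  0+1 = 1
  0+0 = 0
  1+1 = 0 carry 1
  0+0+1 = 1
  1+1 = 0 carry 1
  0+1+1 = 0 carry 1
  1+1+1 = 1 carry 1
  1+0+1 = 0 carry 1
  0+1+1 = 0 carry 1
  1+0+1 = 0 carry 1
  1+0+1 = 0 carry 1
  0+0+1 = 1
  0+0 = 0
  1+0 = 1
  0+0 = 0
  0+1 = 1
  1+1 = 0 carry 1
  1+1+1 = 1 carry 1
  1+0+1 = 0 carry 1
  0+0+1 = 1
  0+1 = 1
  0+1 = 1
  1+1 = 0 carry 1
  1+0+1 = 0 carry 1
  0+1+1 = 0 carry 1
  final carry 1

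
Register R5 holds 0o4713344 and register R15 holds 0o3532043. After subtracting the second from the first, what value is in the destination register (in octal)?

0o1161301

Subtract column by column in base 8:
  4-3 → 1
  4-4 → 0
  3-0 → 3
  3-2 → 1
  1-3 → 6 (borrow)
  7-5-1 → 1
  4-3 → 1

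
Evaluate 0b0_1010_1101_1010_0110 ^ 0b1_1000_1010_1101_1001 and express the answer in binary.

XOR bit by bit (1 where the bits differ):
  01010110110100110
^ 11000101011011001
= 10010011101111111

0b10010011101111111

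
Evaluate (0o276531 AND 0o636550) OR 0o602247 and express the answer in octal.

0o636757

0o276531 AND 0o636550 = 0o236510.
Then OR with 0o602247.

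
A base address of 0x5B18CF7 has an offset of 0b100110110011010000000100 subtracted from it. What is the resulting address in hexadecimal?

0x51658F3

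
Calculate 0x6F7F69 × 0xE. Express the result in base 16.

Multiply each base-16 digit by 14, carrying:
  9×14 = 126 → write E carry 7
  6×14+7 = 91 → write B carry 5
  F×14+5 = 215 → write 7 carry 13
  7×14+13 = 111 → write F carry 6
  F×14+6 = 216 → write 8 carry 13
  6×14+13 = 97 → write 1 carry 6
  remaining carry: 6

0x618F7BE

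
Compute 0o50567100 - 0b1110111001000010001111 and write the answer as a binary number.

0o50567100 = 0b101000101110111001000000 in binary.
Subtract column by column in base 2:
  0-1 → 1 (borrow)
  0-1-1 → 0 (borrow)
  0-1-1 → 0 (borrow)
  0-1-1 → 0 (borrow)
  0-0-1 → 1 (borrow)
  0-0-1 → 1 (borrow)
  1-0-1 → 0
  0-1 → 1 (borrow)
  0-0-1 → 1 (borrow)
  1-0-1 → 0
  1-0 → 1
  1-0 → 1
  0-1 → 1 (borrow)
  1-0-1 → 0
  1-0 → 1
  1-1 → 0
  0-1 → 1 (borrow)
  1-1-1 → 1 (borrow)
  0-0-1 → 1 (borrow)
  0-1-1 → 0 (borrow)
  0-1-1 → 0 (borrow)
  1-1-1 → 1 (borrow)
  0-0-1 → 1 (borrow)
  1-0-1 → 0

0b11001110101110110110001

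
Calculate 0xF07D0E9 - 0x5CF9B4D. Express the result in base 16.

Subtract column by column in base 16:
  9-D → C (borrow)
  E-4-1 → 9
  0-B → 5 (borrow)
  D-9-1 → 3
  7-F → 8 (borrow)
  0-C-1 → 3 (borrow)
  F-5-1 → 9

0x938359C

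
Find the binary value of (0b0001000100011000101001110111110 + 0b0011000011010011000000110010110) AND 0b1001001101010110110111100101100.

Add column by column in base 2, right to left:
  0+0 = 0
  1+1 = 0 carry 1
  1+1+1 = 1 carry 1
  1+0+1 = 0 carry 1
  1+1+1 = 1 carry 1
  1+0+1 = 0 carry 1
  0+0+1 = 1
  1+1 = 0 carry 1
  1+1+1 = 1 carry 1
  1+0+1 = 0 carry 1
  0+0+1 = 1
  0+0 = 0
  1+0 = 1
  0+0 = 0
  1+0 = 1
  0+1 = 1
  0+1 = 1
  0+0 = 0
  1+0 = 1
  1+1 = 0 carry 1
  0+0+1 = 1
  0+1 = 1
  0+1 = 1
  1+0 = 1
  0+0 = 0
  0+0 = 0
  0+0 = 0
  1+1 = 0 carry 1
  0+1+1 = 0 carry 1
  final carry 1
Sum = 0b100000111101011101010101010100; now AND with 0b1001001101010110110111100101100:
  0100000111101011101010101010100
& 1001001101010110110111100101100
= 0000000101000010100010100000100

0b101000010100010100000100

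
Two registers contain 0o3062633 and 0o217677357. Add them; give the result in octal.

0o222762212

Add column by column in base 8, right to left:
  3+7 = 2 carry 1
  3+5+1 = 1 carry 1
  6+3+1 = 2 carry 1
  2+7+1 = 2 carry 1
  6+7+1 = 6 carry 1
  0+6+1 = 7
  3+7 = 2 carry 1
  0+1+1 = 2
  0+2 = 2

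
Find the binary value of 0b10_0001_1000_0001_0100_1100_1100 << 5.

0b1000011000000101001100110000000

Left shift by 5: append 5 zero bits.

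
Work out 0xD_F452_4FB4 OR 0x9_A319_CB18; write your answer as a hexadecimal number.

0xDF75BCFBC

OR each hex digit independently (no carries):
  D|9=D, F|A=F, 4|3=7, 5|1=5, 2|9=B, 4|C=C, F|B=F, B|1=B, 4|8=C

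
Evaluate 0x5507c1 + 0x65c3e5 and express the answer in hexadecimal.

0xbacba6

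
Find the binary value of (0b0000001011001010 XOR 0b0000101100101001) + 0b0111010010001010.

0b111111001101101

First 0b0000001011001010 XOR 0b0000101100101001 = 0b0000100111100011.
Add column by column in base 2, right to left:
  1+0 = 1
  1+1 = 0 carry 1
  0+0+1 = 1
  0+1 = 1
  0+0 = 0
  1+0 = 1
  1+0 = 1
  1+1 = 0 carry 1
  1+0+1 = 0 carry 1
  0+0+1 = 1
  0+1 = 1
  1+0 = 1
  0+1 = 1
  0+1 = 1
  0+1 = 1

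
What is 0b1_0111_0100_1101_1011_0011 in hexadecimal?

Group the bits into nibbles: 0001 0111 0100 1101 1011 0011 → 174DB3.

0x174DB3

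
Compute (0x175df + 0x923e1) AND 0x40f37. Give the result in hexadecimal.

Add column by column in base 16, right to left:
  f+1 = 0 carry 1
  d+e+1 = c carry 1
  5+3+1 = 9
  7+2 = 9
  1+9 = a
Sum = 0xa99c0; now AND with 0x40f37:
  a&4=0, 9&0=0, 9&f=9, c&3=0, 0&7=0

0x900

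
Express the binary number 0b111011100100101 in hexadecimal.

0x7725

Group the bits into nibbles: 0111 0111 0010 0101 → 7725.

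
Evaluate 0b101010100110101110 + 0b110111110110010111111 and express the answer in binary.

0b111101001011001101101

Add column by column in base 2, right to left:
  0+1 = 1
  1+1 = 0 carry 1
  1+1+1 = 1 carry 1
  1+1+1 = 1 carry 1
  0+1+1 = 0 carry 1
  1+1+1 = 1 carry 1
  0+0+1 = 1
  1+1 = 0 carry 1
  1+0+1 = 0 carry 1
  0+0+1 = 1
  0+1 = 1
  1+1 = 0 carry 1
  0+0+1 = 1
  1+1 = 0 carry 1
  0+1+1 = 0 carry 1
  1+1+1 = 1 carry 1
  0+1+1 = 0 carry 1
  1+1+1 = 1 carry 1
  0+0+1 = 1
  0+1 = 1
  0+1 = 1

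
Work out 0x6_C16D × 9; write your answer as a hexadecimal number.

0x3CCCD5

Multiply each base-16 digit by 9, carrying:
  D×9 = 117 → write 5 carry 7
  6×9+7 = 61 → write D carry 3
  1×9+3 = 12 → write C
  C×9 = 108 → write C carry 6
  6×9+6 = 60 → write C carry 3
  remaining carry: 3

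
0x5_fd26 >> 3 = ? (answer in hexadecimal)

3 bits is not a whole number of base-16 digits; in binary: 1011111110100100110 >> 3 = 1011111110100100.

0xbfa4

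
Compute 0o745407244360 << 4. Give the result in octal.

4 bits is not a whole number of base-8 digits; in binary: 111100101100000111010100100011110000 << 4 = 1111001011000001110101001000111100000000.

0o17130165107400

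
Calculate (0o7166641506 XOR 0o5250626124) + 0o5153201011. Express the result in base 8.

First 0o7166641506 XOR 0o5250626124 = 0o2336067422.
Add column by column in base 8, right to left:
  2+1 = 3
  2+1 = 3
  4+0 = 4
  7+1 = 0 carry 1
  6+0+1 = 7
  0+2 = 2
  6+3 = 1 carry 1
  3+5+1 = 1 carry 1
  3+1+1 = 5
  2+5 = 7

0o7511270433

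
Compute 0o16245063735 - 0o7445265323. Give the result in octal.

Subtract column by column in base 8:
  5-3 → 2
  3-2 → 1
  7-3 → 4
  3-5 → 6 (borrow)
  6-6-1 → 7 (borrow)
  0-2-1 → 5 (borrow)
  5-5-1 → 7 (borrow)
  4-4-1 → 7 (borrow)
  2-4-1 → 5 (borrow)
  6-7-1 → 6 (borrow)
  1-0-1 → 0

0o6577576412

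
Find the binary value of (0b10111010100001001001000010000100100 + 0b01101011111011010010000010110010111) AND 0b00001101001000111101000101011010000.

Add column by column in base 2, right to left:
  0+1 = 1
  0+1 = 1
  1+1 = 0 carry 1
  0+0+1 = 1
  0+1 = 1
  1+0 = 1
  0+0 = 0
  0+1 = 1
  0+1 = 1
  0+0 = 0
  1+1 = 0 carry 1
  0+0+1 = 1
  0+0 = 0
  0+0 = 0
  0+0 = 0
  1+0 = 1
  0+1 = 1
  0+0 = 0
  1+0 = 1
  0+1 = 1
  0+0 = 0
  1+1 = 0 carry 1
  0+1+1 = 0 carry 1
  0+0+1 = 1
  0+1 = 1
  0+1 = 1
  1+1 = 0 carry 1
  0+1+1 = 0 carry 1
  1+1+1 = 1 carry 1
  0+0+1 = 1
  1+1 = 0 carry 1
  1+0+1 = 0 carry 1
  1+1+1 = 1 carry 1
  0+1+1 = 0 carry 1
  1+0+1 = 0 carry 1
  final carry 1
Sum = 0b100100110011100011011000100110111011; now AND with 0b00001101001000111101000101011010000:
  100100110011100011011000100110111011
& 000001101001000111101000101011010000
= 000000100001000011001000100010010000

0b100001000011001000100010010000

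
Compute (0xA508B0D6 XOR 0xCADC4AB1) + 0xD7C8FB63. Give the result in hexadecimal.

0x1479DF5CA

First 0xA508B0D6 XOR 0xCADC4AB1 = 0x6FD4FA67.
Add column by column in base 16, right to left:
  7+3 = A
  6+6 = C
  A+B = 5 carry 1
  F+F+1 = F carry 1
  4+8+1 = D
  D+C = 9 carry 1
  F+7+1 = 7 carry 1
  6+D+1 = 4 carry 1
  final carry 1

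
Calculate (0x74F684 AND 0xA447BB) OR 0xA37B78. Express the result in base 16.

0x74F684 AND 0xA447BB = 0x244680.
Then OR with 0xA37B78.

0xA77FF8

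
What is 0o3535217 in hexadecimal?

Each octal digit is 3 bits: 3=011 5=101 3=011 5=101 2=010 1=001 7=111.
Group the bits into nibbles: 1110 1011 1010 1000 1111 → EBA8F.

0xEBA8F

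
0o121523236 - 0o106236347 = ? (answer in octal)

Subtract column by column in base 8:
  6-7 → 7 (borrow)
  3-4-1 → 6 (borrow)
  2-3-1 → 6 (borrow)
  3-6-1 → 4 (borrow)
  2-3-1 → 6 (borrow)
  5-2-1 → 2
  1-6 → 3 (borrow)
  2-0-1 → 1
  1-1 → 0

0o13264667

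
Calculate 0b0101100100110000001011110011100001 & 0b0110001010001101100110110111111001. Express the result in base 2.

0b0100000000000000000010110011100001

AND bit by bit (1 only where both bits are 1):
  0101100100110000001011110011100001
& 0110001010001101100110110111111001
= 0100000000000000000010110011100001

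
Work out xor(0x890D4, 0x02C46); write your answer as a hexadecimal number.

0x8BC92

XOR each hex digit independently (no carries):
  8^0=8, 9^2=B, 0^C=C, D^4=9, 4^6=2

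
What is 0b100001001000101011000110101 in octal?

Group the bits in threes: 100 001 001 000 101 011 000 110 101 → 411053065.

0o411053065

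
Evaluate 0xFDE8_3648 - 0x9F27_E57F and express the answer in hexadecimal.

0x5EC050C9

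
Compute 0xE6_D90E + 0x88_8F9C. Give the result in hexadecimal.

0x16F68AA

Add column by column in base 16, right to left:
  E+C = A carry 1
  0+9+1 = A
  9+F = 8 carry 1
  D+8+1 = 6 carry 1
  6+8+1 = F
  E+8 = 6 carry 1
  final carry 1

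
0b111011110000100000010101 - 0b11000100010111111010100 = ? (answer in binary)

Subtract column by column in base 2:
  1-0 → 1
  0-0 → 0
  1-1 → 0
  0-0 → 0
  1-1 → 0
  0-0 → 0
  0-1 → 1 (borrow)
  0-1-1 → 0 (borrow)
  0-1-1 → 0 (borrow)
  0-1-1 → 0 (borrow)
  0-1-1 → 0 (borrow)
  1-1-1 → 1 (borrow)
  0-0-1 → 1 (borrow)
  0-1-1 → 0 (borrow)
  0-0-1 → 1 (borrow)
  0-0-1 → 1 (borrow)
  1-0-1 → 0
  1-1 → 0
  1-0 → 1
  1-0 → 1
  0-0 → 0
  1-1 → 0
  1-1 → 0
  1-0 → 1

0b100011001101100001000001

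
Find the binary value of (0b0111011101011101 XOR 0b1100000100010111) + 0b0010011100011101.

0b1101110101100111

First 0b0111011101011101 XOR 0b1100000100010111 = 0b1011011001001010.
Add column by column in base 2, right to left:
  0+1 = 1
  1+0 = 1
  0+1 = 1
  1+1 = 0 carry 1
  0+1+1 = 0 carry 1
  0+0+1 = 1
  1+0 = 1
  0+0 = 0
  0+1 = 1
  1+1 = 0 carry 1
  1+1+1 = 1 carry 1
  0+0+1 = 1
  1+0 = 1
  1+1 = 0 carry 1
  0+0+1 = 1
  1+0 = 1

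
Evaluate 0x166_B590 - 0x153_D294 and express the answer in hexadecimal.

0x12E2FC

Subtract column by column in base 16:
  0-4 → C (borrow)
  9-9-1 → F (borrow)
  5-2-1 → 2
  B-D → E (borrow)
  6-3-1 → 2
  6-5 → 1
  1-1 → 0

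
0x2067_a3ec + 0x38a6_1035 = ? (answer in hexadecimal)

Add column by column in base 16, right to left:
  c+5 = 1 carry 1
  e+3+1 = 2 carry 1
  3+0+1 = 4
  a+1 = b
  7+6 = d
  6+a = 0 carry 1
  0+8+1 = 9
  2+3 = 5

0x590db421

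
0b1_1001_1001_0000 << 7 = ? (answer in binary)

Left shift by 7: append 7 zero bits.

0b11001100100000000000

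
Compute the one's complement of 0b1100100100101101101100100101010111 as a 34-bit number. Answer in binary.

Invert each bit: 1100100100101101101100100101010111 → 0011011011010010010011011010101000.

0b0011011011010010010011011010101000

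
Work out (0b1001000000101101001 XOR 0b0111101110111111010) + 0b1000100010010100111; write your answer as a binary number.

0b10111010000100111010

First 0b1001000000101101001 XOR 0b0111101110111111010 = 0b1110101110010010011.
Add column by column in base 2, right to left:
  1+1 = 0 carry 1
  1+1+1 = 1 carry 1
  0+1+1 = 0 carry 1
  0+0+1 = 1
  1+0 = 1
  0+1 = 1
  0+0 = 0
  1+1 = 0 carry 1
  0+0+1 = 1
  0+0 = 0
  1+1 = 0 carry 1
  1+0+1 = 0 carry 1
  1+0+1 = 0 carry 1
  0+0+1 = 1
  1+1 = 0 carry 1
  0+0+1 = 1
  1+0 = 1
  1+0 = 1
  1+1 = 0 carry 1
  final carry 1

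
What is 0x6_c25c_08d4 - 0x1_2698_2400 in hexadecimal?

0x59bc3e4d4

Subtract column by column in base 16:
  4-0 → 4
  d-0 → d
  8-4 → 4
  0-2 → e (borrow)
  c-8-1 → 3
  5-9 → c (borrow)
  2-6-1 → b (borrow)
  c-2-1 → 9
  6-1 → 5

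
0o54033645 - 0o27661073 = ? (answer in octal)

0o24152552

Subtract column by column in base 8:
  5-3 → 2
  4-7 → 5 (borrow)
  6-0-1 → 5
  3-1 → 2
  3-6 → 5 (borrow)
  0-6-1 → 1 (borrow)
  4-7-1 → 4 (borrow)
  5-2-1 → 2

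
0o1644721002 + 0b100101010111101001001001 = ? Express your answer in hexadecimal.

0o1644721002 = 0xE93A202 in hexadecimal.
0b100101010111101001001001 = 0x957A49 in hexadecimal.
Add column by column in base 16, right to left:
  2+9 = B
  0+4 = 4
  2+A = C
  A+7 = 1 carry 1
  3+5+1 = 9
  9+9 = 2 carry 1
  E+0+1 = F

0xF291C4B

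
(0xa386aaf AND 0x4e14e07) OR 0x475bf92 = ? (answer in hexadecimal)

0x475ff97

0xa386aaf AND 0x4e14e07 = 0x0204a07.
Then OR with 0x475bf92.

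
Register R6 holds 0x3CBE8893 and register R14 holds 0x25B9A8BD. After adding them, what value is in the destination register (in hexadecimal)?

Add column by column in base 16, right to left:
  3+D = 0 carry 1
  9+B+1 = 5 carry 1
  8+8+1 = 1 carry 1
  8+A+1 = 3 carry 1
  E+9+1 = 8 carry 1
  B+B+1 = 7 carry 1
  C+5+1 = 2 carry 1
  3+2+1 = 6

0x62783150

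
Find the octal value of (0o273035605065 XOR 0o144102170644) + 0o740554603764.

First 0o273035605065 XOR 0o144102170644 = 0o337137775621.
Add column by column in base 8, right to left:
  1+4 = 5
  2+6 = 0 carry 1
  6+7+1 = 6 carry 1
  5+3+1 = 1 carry 1
  7+0+1 = 0 carry 1
  7+6+1 = 6 carry 1
  7+4+1 = 4 carry 1
  3+5+1 = 1 carry 1
  1+5+1 = 7
  7+0 = 7
  3+4 = 7
  3+7 = 2 carry 1
  final carry 1

0o1277714601605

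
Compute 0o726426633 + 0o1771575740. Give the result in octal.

Add column by column in base 8, right to left:
  3+0 = 3
  3+4 = 7
  6+7 = 5 carry 1
  6+5+1 = 4 carry 1
  2+7+1 = 2 carry 1
  4+5+1 = 2 carry 1
  6+1+1 = 0 carry 1
  2+7+1 = 2 carry 1
  7+7+1 = 7 carry 1
  0+1+1 = 2

0o2720224573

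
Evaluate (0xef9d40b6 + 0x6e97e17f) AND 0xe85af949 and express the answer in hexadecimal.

0x48102001

Add column by column in base 16, right to left:
  6+f = 5 carry 1
  b+7+1 = 3 carry 1
  0+1+1 = 2
  4+e = 2 carry 1
  d+7+1 = 5 carry 1
  9+9+1 = 3 carry 1
  f+e+1 = e carry 1
  e+6+1 = 5 carry 1
  final carry 1
Sum = 0x15e352235; now AND with 0xe85af949:
  1&0=0, 5&e=4, e&8=8, 3&5=1, 5&a=0, 2&f=2, 2&9=0, 3&4=0, 5&9=1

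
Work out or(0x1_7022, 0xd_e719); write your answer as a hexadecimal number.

0xdf73b

OR each hex digit independently (no carries):
  1|d=d, 7|e=f, 0|7=7, 2|1=3, 2|9=b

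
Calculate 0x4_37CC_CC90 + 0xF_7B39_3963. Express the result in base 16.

Add column by column in base 16, right to left:
  0+3 = 3
  9+6 = F
  C+9 = 5 carry 1
  C+3+1 = 0 carry 1
  C+9+1 = 6 carry 1
  C+3+1 = 0 carry 1
  7+B+1 = 3 carry 1
  3+7+1 = B
  4+F = 3 carry 1
  final carry 1

0x13B30605F3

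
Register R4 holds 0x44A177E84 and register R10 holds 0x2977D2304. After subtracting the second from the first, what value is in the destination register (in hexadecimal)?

0x1B29A5B80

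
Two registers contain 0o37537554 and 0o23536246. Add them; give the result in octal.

0o63276022

Add column by column in base 8, right to left:
  4+6 = 2 carry 1
  5+4+1 = 2 carry 1
  5+2+1 = 0 carry 1
  7+6+1 = 6 carry 1
  3+3+1 = 7
  5+5 = 2 carry 1
  7+3+1 = 3 carry 1
  3+2+1 = 6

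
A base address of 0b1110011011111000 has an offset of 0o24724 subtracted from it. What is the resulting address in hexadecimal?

0b1110011011111000 = 0xE6F8 in hexadecimal.
0o24724 = 0x29D4 in hexadecimal.
Subtract column by column in base 16:
  8-4 → 4
  F-D → 2
  6-9 → D (borrow)
  E-2-1 → B

0xBD24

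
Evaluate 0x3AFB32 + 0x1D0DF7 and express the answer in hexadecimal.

Add column by column in base 16, right to left:
  2+7 = 9
  3+F = 2 carry 1
  B+D+1 = 9 carry 1
  F+0+1 = 0 carry 1
  A+D+1 = 8 carry 1
  3+1+1 = 5

0x580929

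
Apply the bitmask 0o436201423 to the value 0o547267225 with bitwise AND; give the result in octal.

0o406201021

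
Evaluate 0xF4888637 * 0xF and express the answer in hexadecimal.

0xE53FFDD39

Multiply each base-16 digit by 15, carrying:
  7×15 = 105 → write 9 carry 6
  3×15+6 = 51 → write 3 carry 3
  6×15+3 = 93 → write D carry 5
  8×15+5 = 125 → write D carry 7
  8×15+7 = 127 → write F carry 7
  8×15+7 = 127 → write F carry 7
  4×15+7 = 67 → write 3 carry 4
  F×15+4 = 229 → write 5 carry 14
  remaining carry: E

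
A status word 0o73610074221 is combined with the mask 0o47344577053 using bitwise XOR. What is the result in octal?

0o34554503272

XOR each oct digit independently (no carries):
  7^4=3, 3^7=4, 6^3=5, 1^4=5, 0^4=4, 0^5=5, 7^7=0, 4^7=3, 2^0=2, 2^5=7, 1^3=2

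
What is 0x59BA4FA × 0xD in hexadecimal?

Multiply each base-16 digit by 13, carrying:
  A×13 = 130 → write 2 carry 8
  F×13+8 = 203 → write B carry 12
  4×13+12 = 64 → write 0 carry 4
  A×13+4 = 134 → write 6 carry 8
  B×13+8 = 151 → write 7 carry 9
  9×13+9 = 126 → write E carry 7
  5×13+7 = 72 → write 8 carry 4
  remaining carry: 4

0x48E760B2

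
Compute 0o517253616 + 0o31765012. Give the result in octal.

Add column by column in base 8, right to left:
  6+2 = 0 carry 1
  1+1+1 = 3
  6+0 = 6
  3+5 = 0 carry 1
  5+6+1 = 4 carry 1
  2+7+1 = 2 carry 1
  7+1+1 = 1 carry 1
  1+3+1 = 5
  5+0 = 5

0o551240630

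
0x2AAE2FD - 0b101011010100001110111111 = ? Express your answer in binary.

0b1111111011001111100111110

0x2AAE2FD = 0b10101010101110001011111101 in binary.
Subtract column by column in base 2:
  1-1 → 0
  0-1 → 1 (borrow)
  1-1-1 → 1 (borrow)
  1-1-1 → 1 (borrow)
  1-1-1 → 1 (borrow)
  1-1-1 → 1 (borrow)
  1-0-1 → 0
  1-1 → 0
  0-1 → 1 (borrow)
  1-1-1 → 1 (borrow)
  0-0-1 → 1 (borrow)
  0-0-1 → 1 (borrow)
  0-0-1 → 1 (borrow)
  1-0-1 → 0
  1-1 → 0
  1-0 → 1
  0-1 → 1 (borrow)
  1-0-1 → 0
  0-1 → 1 (borrow)
  1-1-1 → 1 (borrow)
  0-0-1 → 1 (borrow)
  1-1-1 → 1 (borrow)
  0-0-1 → 1 (borrow)
  1-1-1 → 1 (borrow)
  0-0-1 → 1 (borrow)
  1-0-1 → 0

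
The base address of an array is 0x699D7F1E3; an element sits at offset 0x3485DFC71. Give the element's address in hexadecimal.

0x9E235EE54

Add column by column in base 16, right to left:
  3+1 = 4
  E+7 = 5 carry 1
  1+C+1 = E
  F+F = E carry 1
  7+D+1 = 5 carry 1
  D+5+1 = 3 carry 1
  9+8+1 = 2 carry 1
  9+4+1 = E
  6+3 = 9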